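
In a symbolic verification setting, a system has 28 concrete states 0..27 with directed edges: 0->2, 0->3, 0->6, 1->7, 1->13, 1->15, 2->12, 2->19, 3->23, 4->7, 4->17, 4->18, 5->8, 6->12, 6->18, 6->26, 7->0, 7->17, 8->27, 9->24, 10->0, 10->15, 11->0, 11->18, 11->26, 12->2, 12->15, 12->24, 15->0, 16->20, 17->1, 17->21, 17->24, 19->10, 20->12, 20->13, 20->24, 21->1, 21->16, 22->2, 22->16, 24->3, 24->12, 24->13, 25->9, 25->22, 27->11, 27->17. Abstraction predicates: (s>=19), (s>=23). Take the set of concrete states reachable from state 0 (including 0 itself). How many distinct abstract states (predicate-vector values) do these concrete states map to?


BFS from 0:
Concrete reachable: {0, 2, 3, 6, 10, 12, 13, 15, 18, 19, 23, 24, 26}
Abstract via predicates (s>=19), (s>=23):
  (0,0) <- {0, 2, 3, 6, 10, 12, 13, 15, 18}
  (1,0) <- {19}
  (1,1) <- {23, 24, 26}
Distinct abstract states = 3

3


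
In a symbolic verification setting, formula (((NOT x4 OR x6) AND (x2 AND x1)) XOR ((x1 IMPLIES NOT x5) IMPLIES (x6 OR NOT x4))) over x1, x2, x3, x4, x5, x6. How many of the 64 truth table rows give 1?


Formula: (((NOT x4 OR x6) AND (x2 AND x1)) XOR ((x1 IMPLIES NOT x5) IMPLIES (x6 OR NOT x4))) over 6 vars (64 rows)
Evaluate each row (x1, x2, x3, x4, x5, x6 as bits, MSB first):
  row 0 [000000]: (((NOT 0 OR 0) AND (0 AND 0)) XOR ((0 IMPLIES NOT 0) IMPLIES (0 OR NOT 0))) -> 1
  row 1 [000001]: (((NOT 0 OR 1) AND (0 AND 0)) XOR ((0 IMPLIES NOT 0) IMPLIES (1 OR NOT 0))) -> 1
  row 2 [000010]: (((NOT 0 OR 0) AND (0 AND 0)) XOR ((0 IMPLIES NOT 1) IMPLIES (0 OR NOT 0))) -> 1
  row 3 [000011]: (((NOT 0 OR 1) AND (0 AND 0)) XOR ((0 IMPLIES NOT 1) IMPLIES (1 OR NOT 0))) -> 1
  row 4 [000100]: (((NOT 1 OR 0) AND (0 AND 0)) XOR ((0 IMPLIES NOT 0) IMPLIES (0 OR NOT 1))) -> 0
  (every remaining row is evaluated the same way; all 64 results are listed next)
Full result column, 8 rows per line (x1,x2,x3 fixed per line; x4,x5,x6 runs 000..111 left to right):
  rows 0-7 [x1,x2,x3=000]: 11110101  (ones: 6)
  rows 8-15 [x1,x2,x3=001]: 11110101  (ones: 6)
  rows 16-23 [x1,x2,x3=010]: 11110101  (ones: 6)
  rows 24-31 [x1,x2,x3=011]: 11110101  (ones: 6)
  rows 32-39 [x1,x2,x3=100]: 11110111  (ones: 7)
  rows 40-47 [x1,x2,x3=101]: 11110111  (ones: 7)
  rows 48-55 [x1,x2,x3=110]: 00000010  (ones: 1)
  rows 56-63 [x1,x2,x3=111]: 00000010  (ones: 1)
Count of 1-rows = 6+6+6+6+7+7+1+1 = 40

40


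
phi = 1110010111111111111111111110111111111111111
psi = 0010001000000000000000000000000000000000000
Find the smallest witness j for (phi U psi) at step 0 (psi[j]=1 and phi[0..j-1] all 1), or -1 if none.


(phi U psi) at 0: need smallest j with psi[j]=1 and phi[i]=1 for all i in [0,j).
Scan from step 0:
  step 0: phi=1, psi=0 -> continue
  step 1: phi=1, psi=0 -> continue
  step 2: psi=1 and phi held for [0,2) -> witness found
Witness step = 2

2


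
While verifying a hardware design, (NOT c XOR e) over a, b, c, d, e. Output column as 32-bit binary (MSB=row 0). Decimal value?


Formula: (NOT c XOR e) over a, b, c, d, e (32 rows)
Evaluate each row (bits = a,b,c,d,e, MSB first):
  row 0 [00000]: (NOT 0 XOR 0) -> 1
  row 1 [00001]: (NOT 0 XOR 1) -> 0
  row 2 [00010]: (NOT 0 XOR 0) -> 1
  row 3 [00011]: (NOT 0 XOR 1) -> 0
  row 4 [00100]: (NOT 1 XOR 0) -> 0
  row 5 [00101]: (NOT 1 XOR 1) -> 1
  row 6 [00110]: (NOT 1 XOR 0) -> 0
  row 7 [00111]: (NOT 1 XOR 1) -> 1
  row 8 [01000]: (NOT 0 XOR 0) -> 1
  row 9 [01001]: (NOT 0 XOR 1) -> 0
  row 10 [01010]: (NOT 0 XOR 0) -> 1
  row 11 [01011]: (NOT 0 XOR 1) -> 0
  row 12 [01100]: (NOT 1 XOR 0) -> 0
  row 13 [01101]: (NOT 1 XOR 1) -> 1
  row 14 [01110]: (NOT 1 XOR 0) -> 0
  row 15 [01111]: (NOT 1 XOR 1) -> 1
  row 16 [10000]: (NOT 0 XOR 0) -> 1
  row 17 [10001]: (NOT 0 XOR 1) -> 0
  row 18 [10010]: (NOT 0 XOR 0) -> 1
  row 19 [10011]: (NOT 0 XOR 1) -> 0
  row 20 [10100]: (NOT 1 XOR 0) -> 0
  row 21 [10101]: (NOT 1 XOR 1) -> 1
  row 22 [10110]: (NOT 1 XOR 0) -> 0
  row 23 [10111]: (NOT 1 XOR 1) -> 1
  row 24 [11000]: (NOT 0 XOR 0) -> 1
  row 25 [11001]: (NOT 0 XOR 1) -> 0
  row 26 [11010]: (NOT 0 XOR 0) -> 1
  row 27 [11011]: (NOT 0 XOR 1) -> 0
  row 28 [11100]: (NOT 1 XOR 0) -> 0
  row 29 [11101]: (NOT 1 XOR 1) -> 1
  row 30 [11110]: (NOT 1 XOR 0) -> 0
  row 31 [11111]: (NOT 1 XOR 1) -> 1
Full result column, 4 rows per line (a,b,c fixed per line; d,e runs 00..11 left to right):
  rows 0-3 [a,b,c=000]: 1010  = hex A
  rows 4-7 [a,b,c=001]: 0101  = hex 5
  rows 8-11 [a,b,c=010]: 1010  = hex A
  rows 12-15 [a,b,c=011]: 0101  = hex 5
  rows 16-19 [a,b,c=100]: 1010  = hex A
  rows 20-23 [a,b,c=101]: 0101  = hex 5
  rows 24-27 [a,b,c=110]: 1010  = hex A
  rows 28-31 [a,b,c=111]: 0101  = hex 5
Output column (row 0 .. row 31) = 10100101101001011010010110100101
Output column grouped in 4s = 1010 0101 1010 0101 1010 0101 1010 0101 = 0xA5A5A5A5
Convert to decimal digit by digit (value = value*16 + digit):
  A -> 10
  10*16 + 5 = 165
  165*16 + 10 (A) = 2650
  2650*16 + 5 = 42405
  42405*16 + 10 (A) = 678490
  678490*16 + 5 = 10855845
  10855845*16 + 10 (A) = 173693530
  173693530*16 + 5 = 2779096485
Decimal = 2779096485

2779096485


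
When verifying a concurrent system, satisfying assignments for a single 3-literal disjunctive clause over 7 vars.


Step 1: Total=2^7=128
Step 2: Unsat when all 3 false: 2^4=16
Step 3: Sat=128-16=112

112


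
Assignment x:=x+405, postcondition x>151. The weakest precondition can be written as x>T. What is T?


Formula: wp(x:=E, P) = P[E/x] (substitute E for x in postcondition)
Step 1: Postcondition: x>151
Step 2: Substitute x+405 for x: x+405>151
Step 3: Solve for x: x > 151-405 = -254

-254


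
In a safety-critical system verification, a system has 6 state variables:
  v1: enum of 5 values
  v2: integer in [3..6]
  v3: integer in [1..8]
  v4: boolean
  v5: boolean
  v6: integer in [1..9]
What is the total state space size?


State space = product of domain sizes of all variables.
Domain sizes:
  v1 (enum of 5 values): 5
  v2 (integer in [3..6]): 4
  v3 (integer in [1..8]): 8
  v4 (boolean): 2
  v5 (boolean): 2
  v6 (integer in [1..9]): 9
Product = 5 * 4 * 8 * 2 * 2 * 9 = 5760

5760


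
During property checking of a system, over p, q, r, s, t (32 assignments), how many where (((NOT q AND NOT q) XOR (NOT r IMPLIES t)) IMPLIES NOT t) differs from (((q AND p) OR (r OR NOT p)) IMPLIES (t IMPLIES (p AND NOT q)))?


F1 = (((NOT q AND NOT q) XOR (NOT r IMPLIES t)) IMPLIES NOT t)
F2 = (((q AND p) OR (r OR NOT p)) IMPLIES (t IMPLIES (p AND NOT q)))
Evaluate both on each of 32 rows (bits = p,q,r,s,t):
  row 0 [00000]: F1=1 F2=1 -> 0
  row 1 [00001]: F1=1 F2=0 (differ) -> 1
  row 2 [00010]: F1=1 F2=1 -> 0
  row 3 [00011]: F1=1 F2=0 (differ) -> 1
  row 4 [00100]: F1=1 F2=1 -> 0
  row 5 [00101]: F1=1 F2=0 (differ) -> 1
  row 6 [00110]: F1=1 F2=1 -> 0
  row 7 [00111]: F1=1 F2=0 (differ) -> 1
  row 8 [01000]: F1=1 F2=1 -> 0
  row 9 [01001]: F1=0 F2=0 -> 0
  row 10 [01010]: F1=1 F2=1 -> 0
  row 11 [01011]: F1=0 F2=0 -> 0
  row 12 [01100]: F1=1 F2=1 -> 0
  row 13 [01101]: F1=0 F2=0 -> 0
  row 14 [01110]: F1=1 F2=1 -> 0
  row 15 [01111]: F1=0 F2=0 -> 0
  row 16 [10000]: F1=1 F2=1 -> 0
  row 17 [10001]: F1=1 F2=1 -> 0
  row 18 [10010]: F1=1 F2=1 -> 0
  row 19 [10011]: F1=1 F2=1 -> 0
  row 20 [10100]: F1=1 F2=1 -> 0
  row 21 [10101]: F1=1 F2=1 -> 0
  row 22 [10110]: F1=1 F2=1 -> 0
  row 23 [10111]: F1=1 F2=1 -> 0
  row 24 [11000]: F1=1 F2=1 -> 0
  row 25 [11001]: F1=0 F2=0 -> 0
  row 26 [11010]: F1=1 F2=1 -> 0
  row 27 [11011]: F1=0 F2=0 -> 0
  row 28 [11100]: F1=1 F2=1 -> 0
  row 29 [11101]: F1=0 F2=0 -> 0
  row 30 [11110]: F1=1 F2=1 -> 0
  row 31 [11111]: F1=0 F2=0 -> 0
Full result column, 8 rows per line (p,q fixed per line; r,s,t runs 000..111 left to right):
  rows 0-7 [p,q=00]: 01010101  (ones: 4)
  rows 8-15 [p,q=01]: 00000000  (ones: 0)
  rows 16-23 [p,q=10]: 00000000  (ones: 0)
  rows 24-31 [p,q=11]: 00000000  (ones: 0)
Disagreements = 4+0+0+0 = 4

4


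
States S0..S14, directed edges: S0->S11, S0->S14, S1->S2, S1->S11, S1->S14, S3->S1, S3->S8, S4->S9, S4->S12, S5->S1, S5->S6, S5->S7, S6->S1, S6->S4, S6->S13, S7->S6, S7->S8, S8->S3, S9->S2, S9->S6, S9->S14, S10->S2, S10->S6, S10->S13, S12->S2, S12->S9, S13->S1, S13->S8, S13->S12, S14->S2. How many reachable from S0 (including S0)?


BFS from S0:
  layer 0: {S0}
  layer 1: {S11, S14}
  layer 2: {S2}
Reachable set: {S0, S2, S11, S14}
Count = 4

4


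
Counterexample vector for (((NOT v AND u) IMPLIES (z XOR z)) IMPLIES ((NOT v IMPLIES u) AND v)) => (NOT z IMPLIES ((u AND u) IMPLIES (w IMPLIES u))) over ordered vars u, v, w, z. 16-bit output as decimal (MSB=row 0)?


F1 = (((NOT v AND u) IMPLIES (z XOR z)) IMPLIES ((NOT v IMPLIES u) AND v))
F2 = (NOT z IMPLIES ((u AND u) IMPLIES (w IMPLIES u)))
Counterexample to F1=>F2 is where F1=1 and F2=0.
Evaluate each row (bits = u,v,w,z, MSB first):
  row 0 [0000]: F1=0 F2=1 -> F1&~F2 -> 0
  row 1 [0001]: F1=0 F2=1 -> F1&~F2 -> 0
  row 2 [0010]: F1=0 F2=1 -> F1&~F2 -> 0
  row 3 [0011]: F1=0 F2=1 -> F1&~F2 -> 0
  row 4 [0100]: F1=1 F2=1 -> F1&~F2 -> 0
  row 5 [0101]: F1=1 F2=1 -> F1&~F2 -> 0
  row 6 [0110]: F1=1 F2=1 -> F1&~F2 -> 0
  row 7 [0111]: F1=1 F2=1 -> F1&~F2 -> 0
  row 8 [1000]: F1=1 F2=1 -> F1&~F2 -> 0
  row 9 [1001]: F1=1 F2=1 -> F1&~F2 -> 0
  row 10 [1010]: F1=1 F2=1 -> F1&~F2 -> 0
  row 11 [1011]: F1=1 F2=1 -> F1&~F2 -> 0
  row 12 [1100]: F1=1 F2=1 -> F1&~F2 -> 0
  row 13 [1101]: F1=1 F2=1 -> F1&~F2 -> 0
  row 14 [1110]: F1=1 F2=1 -> F1&~F2 -> 0
  row 15 [1111]: F1=1 F2=1 -> F1&~F2 -> 0
Full result column, 4 rows per line (u,v fixed per line; w,z runs 00..11 left to right):
  rows 0-3 [u,v=00]: 0000  = hex 0
  rows 4-7 [u,v=01]: 0000  = hex 0
  rows 8-11 [u,v=10]: 0000  = hex 0
  rows 12-15 [u,v=11]: 0000  = hex 0
Counterexample vector (row 0 .. row 15) = 0000000000000000
Output column grouped in 4s = 0000 0000 0000 0000 = 0x0000
Convert to decimal digit by digit (value = value*16 + digit):
  0 -> 0
  0*16 + 0 = 0
  0*16 + 0 = 0
  0*16 + 0 = 0
Decimal = 0

0


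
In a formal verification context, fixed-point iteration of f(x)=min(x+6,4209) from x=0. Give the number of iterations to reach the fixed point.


Step 1: x=0, cap=4209, increment=6
Step 2: x grows by 6 each step until capped at 4209; fixed point is x=4209
Step 3: iterations = ceil(4209/6) = 702

702


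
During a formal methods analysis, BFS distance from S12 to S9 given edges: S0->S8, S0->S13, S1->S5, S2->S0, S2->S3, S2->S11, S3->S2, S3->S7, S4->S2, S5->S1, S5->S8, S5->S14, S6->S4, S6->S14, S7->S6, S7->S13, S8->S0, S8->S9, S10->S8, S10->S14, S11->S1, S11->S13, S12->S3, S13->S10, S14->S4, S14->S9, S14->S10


BFS layer-by-layer from S12:
  dist 0: {S12}
  dist 1: {S3}
  dist 2: {S2, S7}
  dist 3: {S0, S6, S11, S13}
  dist 4: {S1, S4, S8, S10, S14}
  dist 5: {S5, S9}
  -> S9 reached at distance 5
Shortest path length = 5

5


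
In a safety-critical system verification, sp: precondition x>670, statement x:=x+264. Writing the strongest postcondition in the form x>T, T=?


Formula: sp(P, x:=E) = exists old_x. (x = E[old_x/x]) AND P[old_x/x] (old_x is the value of x before the assignment; eliminate old_x by solving x = E[old_x/x] for old_x)
Step 1: Precondition P: x>670, i.e. old_x > 670
Step 2: Assignment gives x = old_x + 264, so old_x = x - 264
Step 3: Substitute into P: x - 264 > 670
Step 4: Simplify: x > 670+264 = 934

934


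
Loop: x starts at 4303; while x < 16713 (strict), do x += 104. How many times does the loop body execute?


Step 1: x goes from 4303 toward 16713 by 104; the body runs while x<16713, so iterations = ceil((bound-start)/step)
Step 2: Distance=12410
Step 3: ceil(12410/104)=120

120


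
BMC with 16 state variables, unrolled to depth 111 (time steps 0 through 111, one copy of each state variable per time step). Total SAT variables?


BMC unrolls to depth k, creating one copy of each state var for steps 0..k.
Step count = 111 + 1 = 112 (steps 0 through 111)
Vars per step = 16
Total = 16 * 112 = 1792

1792


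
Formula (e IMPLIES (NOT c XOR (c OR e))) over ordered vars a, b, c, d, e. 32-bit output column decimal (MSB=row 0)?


Formula: (e IMPLIES (NOT c XOR (c OR e))) over a, b, c, d, e (32 rows)
Evaluate each row (bits = a,b,c,d,e, MSB first):
  row 0 [00000]: (0 IMPLIES (NOT 0 XOR (0 OR 0))) -> 1
  row 1 [00001]: (1 IMPLIES (NOT 0 XOR (0 OR 1))) -> 0
  row 2 [00010]: (0 IMPLIES (NOT 0 XOR (0 OR 0))) -> 1
  row 3 [00011]: (1 IMPLIES (NOT 0 XOR (0 OR 1))) -> 0
  row 4 [00100]: (0 IMPLIES (NOT 1 XOR (1 OR 0))) -> 1
  row 5 [00101]: (1 IMPLIES (NOT 1 XOR (1 OR 1))) -> 1
  row 6 [00110]: (0 IMPLIES (NOT 1 XOR (1 OR 0))) -> 1
  row 7 [00111]: (1 IMPLIES (NOT 1 XOR (1 OR 1))) -> 1
  row 8 [01000]: (0 IMPLIES (NOT 0 XOR (0 OR 0))) -> 1
  row 9 [01001]: (1 IMPLIES (NOT 0 XOR (0 OR 1))) -> 0
  row 10 [01010]: (0 IMPLIES (NOT 0 XOR (0 OR 0))) -> 1
  row 11 [01011]: (1 IMPLIES (NOT 0 XOR (0 OR 1))) -> 0
  row 12 [01100]: (0 IMPLIES (NOT 1 XOR (1 OR 0))) -> 1
  row 13 [01101]: (1 IMPLIES (NOT 1 XOR (1 OR 1))) -> 1
  row 14 [01110]: (0 IMPLIES (NOT 1 XOR (1 OR 0))) -> 1
  row 15 [01111]: (1 IMPLIES (NOT 1 XOR (1 OR 1))) -> 1
  row 16 [10000]: (0 IMPLIES (NOT 0 XOR (0 OR 0))) -> 1
  row 17 [10001]: (1 IMPLIES (NOT 0 XOR (0 OR 1))) -> 0
  row 18 [10010]: (0 IMPLIES (NOT 0 XOR (0 OR 0))) -> 1
  row 19 [10011]: (1 IMPLIES (NOT 0 XOR (0 OR 1))) -> 0
  row 20 [10100]: (0 IMPLIES (NOT 1 XOR (1 OR 0))) -> 1
  row 21 [10101]: (1 IMPLIES (NOT 1 XOR (1 OR 1))) -> 1
  row 22 [10110]: (0 IMPLIES (NOT 1 XOR (1 OR 0))) -> 1
  row 23 [10111]: (1 IMPLIES (NOT 1 XOR (1 OR 1))) -> 1
  row 24 [11000]: (0 IMPLIES (NOT 0 XOR (0 OR 0))) -> 1
  row 25 [11001]: (1 IMPLIES (NOT 0 XOR (0 OR 1))) -> 0
  row 26 [11010]: (0 IMPLIES (NOT 0 XOR (0 OR 0))) -> 1
  row 27 [11011]: (1 IMPLIES (NOT 0 XOR (0 OR 1))) -> 0
  row 28 [11100]: (0 IMPLIES (NOT 1 XOR (1 OR 0))) -> 1
  row 29 [11101]: (1 IMPLIES (NOT 1 XOR (1 OR 1))) -> 1
  row 30 [11110]: (0 IMPLIES (NOT 1 XOR (1 OR 0))) -> 1
  row 31 [11111]: (1 IMPLIES (NOT 1 XOR (1 OR 1))) -> 1
Full result column, 4 rows per line (a,b,c fixed per line; d,e runs 00..11 left to right):
  rows 0-3 [a,b,c=000]: 1010  = hex A
  rows 4-7 [a,b,c=001]: 1111  = hex F
  rows 8-11 [a,b,c=010]: 1010  = hex A
  rows 12-15 [a,b,c=011]: 1111  = hex F
  rows 16-19 [a,b,c=100]: 1010  = hex A
  rows 20-23 [a,b,c=101]: 1111  = hex F
  rows 24-27 [a,b,c=110]: 1010  = hex A
  rows 28-31 [a,b,c=111]: 1111  = hex F
Output column (row 0 .. row 31) = 10101111101011111010111110101111
Output column grouped in 4s = 1010 1111 1010 1111 1010 1111 1010 1111 = 0xAFAFAFAF
Convert to decimal digit by digit (value = value*16 + digit):
  A -> 10
  10*16 + 15 (F) = 175
  175*16 + 10 (A) = 2810
  2810*16 + 15 (F) = 44975
  44975*16 + 10 (A) = 719610
  719610*16 + 15 (F) = 11513775
  11513775*16 + 10 (A) = 184220410
  184220410*16 + 15 (F) = 2947526575
Decimal = 2947526575

2947526575


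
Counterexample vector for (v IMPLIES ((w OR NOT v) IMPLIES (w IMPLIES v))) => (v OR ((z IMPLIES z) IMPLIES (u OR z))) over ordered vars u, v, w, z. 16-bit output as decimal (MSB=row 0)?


F1 = (v IMPLIES ((w OR NOT v) IMPLIES (w IMPLIES v)))
F2 = (v OR ((z IMPLIES z) IMPLIES (u OR z)))
Counterexample to F1=>F2 is where F1=1 and F2=0.
Evaluate each row (bits = u,v,w,z, MSB first):
  row 0 [0000]: F1=1 F2=0 -> F1&~F2 -> 1
  row 1 [0001]: F1=1 F2=1 -> F1&~F2 -> 0
  row 2 [0010]: F1=1 F2=0 -> F1&~F2 -> 1
  row 3 [0011]: F1=1 F2=1 -> F1&~F2 -> 0
  row 4 [0100]: F1=1 F2=1 -> F1&~F2 -> 0
  row 5 [0101]: F1=1 F2=1 -> F1&~F2 -> 0
  row 6 [0110]: F1=1 F2=1 -> F1&~F2 -> 0
  row 7 [0111]: F1=1 F2=1 -> F1&~F2 -> 0
  row 8 [1000]: F1=1 F2=1 -> F1&~F2 -> 0
  row 9 [1001]: F1=1 F2=1 -> F1&~F2 -> 0
  row 10 [1010]: F1=1 F2=1 -> F1&~F2 -> 0
  row 11 [1011]: F1=1 F2=1 -> F1&~F2 -> 0
  row 12 [1100]: F1=1 F2=1 -> F1&~F2 -> 0
  row 13 [1101]: F1=1 F2=1 -> F1&~F2 -> 0
  row 14 [1110]: F1=1 F2=1 -> F1&~F2 -> 0
  row 15 [1111]: F1=1 F2=1 -> F1&~F2 -> 0
Full result column, 4 rows per line (u,v fixed per line; w,z runs 00..11 left to right):
  rows 0-3 [u,v=00]: 1010  = hex A
  rows 4-7 [u,v=01]: 0000  = hex 0
  rows 8-11 [u,v=10]: 0000  = hex 0
  rows 12-15 [u,v=11]: 0000  = hex 0
Counterexample vector (row 0 .. row 15) = 1010000000000000
Output column grouped in 4s = 1010 0000 0000 0000 = 0xA000
Convert to decimal digit by digit (value = value*16 + digit):
  A -> 10
  10*16 + 0 = 160
  160*16 + 0 = 2560
  2560*16 + 0 = 40960
Decimal = 40960

40960


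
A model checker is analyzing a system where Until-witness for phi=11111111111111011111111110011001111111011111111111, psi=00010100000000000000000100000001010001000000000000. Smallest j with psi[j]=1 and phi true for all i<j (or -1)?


(phi U psi) at 0: need smallest j with psi[j]=1 and phi[i]=1 for all i in [0,j).
Scan from step 0:
  step 0: phi=1, psi=0 -> continue
  step 1: phi=1, psi=0 -> continue
  step 2: phi=1, psi=0 -> continue
  step 3: psi=1 and phi held for [0,3) -> witness found
Witness step = 3

3


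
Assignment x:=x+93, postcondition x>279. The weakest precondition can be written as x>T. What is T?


Formula: wp(x:=E, P) = P[E/x] (substitute E for x in postcondition)
Step 1: Postcondition: x>279
Step 2: Substitute x+93 for x: x+93>279
Step 3: Solve for x: x > 279-93 = 186

186


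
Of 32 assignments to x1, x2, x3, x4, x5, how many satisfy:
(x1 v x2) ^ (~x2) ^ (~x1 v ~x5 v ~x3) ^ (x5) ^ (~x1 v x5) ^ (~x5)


CNF with 6 clauses over 5 vars (32 assignments).
An assignment satisfies CNF iff every clause has >=1 true literal.
Check each row (bits = x1,x2,x3,x4,x5; clause T/F shown):
  row 0 [00000]: clauses=FTTFTT -> 0
  row 1 [00001]: clauses=FTTTTF -> 0
  row 2 [00010]: clauses=FTTFTT -> 0
  row 3 [00011]: clauses=FTTTTF -> 0
  row 4 [00100]: clauses=FTTFTT -> 0
  row 5 [00101]: clauses=FTTTTF -> 0
  row 6 [00110]: clauses=FTTFTT -> 0
  row 7 [00111]: clauses=FTTTTF -> 0
  row 8 [01000]: clauses=TFTFTT -> 0
  row 9 [01001]: clauses=TFTTTF -> 0
  row 10 [01010]: clauses=TFTFTT -> 0
  row 11 [01011]: clauses=TFTTTF -> 0
  row 12 [01100]: clauses=TFTFTT -> 0
  row 13 [01101]: clauses=TFTTTF -> 0
  row 14 [01110]: clauses=TFTFTT -> 0
  row 15 [01111]: clauses=TFTTTF -> 0
  row 16 [10000]: clauses=TTTFFT -> 0
  row 17 [10001]: clauses=TTTTTF -> 0
  row 18 [10010]: clauses=TTTFFT -> 0
  row 19 [10011]: clauses=TTTTTF -> 0
  row 20 [10100]: clauses=TTTFFT -> 0
  row 21 [10101]: clauses=TTFTTF -> 0
  row 22 [10110]: clauses=TTTFFT -> 0
  row 23 [10111]: clauses=TTFTTF -> 0
  row 24 [11000]: clauses=TFTFFT -> 0
  row 25 [11001]: clauses=TFTTTF -> 0
  row 26 [11010]: clauses=TFTFFT -> 0
  row 27 [11011]: clauses=TFTTTF -> 0
  row 28 [11100]: clauses=TFTFFT -> 0
  row 29 [11101]: clauses=TFFTTF -> 0
  row 30 [11110]: clauses=TFTFFT -> 0
  row 31 [11111]: clauses=TFFTTF -> 0
Full result column, 8 rows per line (x1,x2 fixed per line; x3,x4,x5 runs 000..111 left to right):
  rows 0-7 [x1,x2=00]: 00000000  (ones: 0)
  rows 8-15 [x1,x2=01]: 00000000  (ones: 0)
  rows 16-23 [x1,x2=10]: 00000000  (ones: 0)
  rows 24-31 [x1,x2=11]: 00000000  (ones: 0)
Satisfying assignments = 0+0+0+0 = 0

0


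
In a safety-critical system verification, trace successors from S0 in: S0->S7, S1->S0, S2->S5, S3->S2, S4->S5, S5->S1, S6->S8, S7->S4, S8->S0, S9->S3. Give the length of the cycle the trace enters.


Trace from S0 until a state repeats:
  S0 -> S7 -> S4 -> S5 -> S1 -> S0
S0 first seen at step 0, revisited at step 5.
Cycle length = 5 - 0 = 5

5


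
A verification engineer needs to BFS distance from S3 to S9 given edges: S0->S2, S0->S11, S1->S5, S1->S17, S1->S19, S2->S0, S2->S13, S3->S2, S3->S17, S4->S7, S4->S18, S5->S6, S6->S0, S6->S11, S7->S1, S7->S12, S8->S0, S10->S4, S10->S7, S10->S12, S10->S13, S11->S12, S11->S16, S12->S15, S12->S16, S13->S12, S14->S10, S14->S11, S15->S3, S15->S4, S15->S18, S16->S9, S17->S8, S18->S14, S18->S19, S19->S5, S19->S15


BFS layer-by-layer from S3:
  dist 0: {S3}
  dist 1: {S2, S17}
  dist 2: {S0, S8, S13}
  dist 3: {S11, S12}
  dist 4: {S15, S16}
  dist 5: {S4, S9, S18}
  -> S9 reached at distance 5
Shortest path length = 5

5


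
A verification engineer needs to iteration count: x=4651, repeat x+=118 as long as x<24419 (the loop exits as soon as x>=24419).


Step 1: x goes from 4651 toward 24419 by 118; the body runs while x<24419, so iterations = ceil((bound-start)/step)
Step 2: Distance=19768
Step 3: ceil(19768/118)=168

168


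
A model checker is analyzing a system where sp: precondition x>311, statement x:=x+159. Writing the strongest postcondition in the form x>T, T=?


Formula: sp(P, x:=E) = exists old_x. (x = E[old_x/x]) AND P[old_x/x] (old_x is the value of x before the assignment; eliminate old_x by solving x = E[old_x/x] for old_x)
Step 1: Precondition P: x>311, i.e. old_x > 311
Step 2: Assignment gives x = old_x + 159, so old_x = x - 159
Step 3: Substitute into P: x - 159 > 311
Step 4: Simplify: x > 311+159 = 470

470


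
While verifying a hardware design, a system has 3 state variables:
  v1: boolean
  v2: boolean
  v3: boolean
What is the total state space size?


State space = product of domain sizes of all variables.
Domain sizes:
  v1 (boolean): 2
  v2 (boolean): 2
  v3 (boolean): 2
Product = 2 * 2 * 2 = 8

8


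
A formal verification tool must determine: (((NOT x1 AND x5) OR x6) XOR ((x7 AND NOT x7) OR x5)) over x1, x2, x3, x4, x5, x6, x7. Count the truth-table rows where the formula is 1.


Formula: (((NOT x1 AND x5) OR x6) XOR ((x7 AND NOT x7) OR x5)) over 7 vars (128 rows)
Evaluate each row (x1, x2, x3, x4, x5, x6, x7 as bits, MSB first):
  row 0 [0000000]: (((NOT 0 AND 0) OR 0) XOR ((0 AND NOT 0) OR 0)) -> 0
  row 1 [0000001]: (((NOT 0 AND 0) OR 0) XOR ((1 AND NOT 1) OR 0)) -> 0
  row 2 [0000010]: (((NOT 0 AND 0) OR 1) XOR ((0 AND NOT 0) OR 0)) -> 1
  row 3 [0000011]: (((NOT 0 AND 0) OR 1) XOR ((1 AND NOT 1) OR 0)) -> 1
  row 4 [0000100]: (((NOT 0 AND 1) OR 0) XOR ((0 AND NOT 0) OR 1)) -> 0
  (every remaining row is evaluated the same way; all 128 results are listed next)
Full result column, 8 rows per line (x1,x2,x3,x4 fixed per line; x5,x6,x7 runs 000..111 left to right):
  rows 0-7 [x1,x2,x3,x4=0000]: 00110000  (ones: 2)
  rows 8-15 [x1,x2,x3,x4=0001]: 00110000  (ones: 2)
  rows 16-23 [x1,x2,x3,x4=0010]: 00110000  (ones: 2)
  rows 24-31 [x1,x2,x3,x4=0011]: 00110000  (ones: 2)
  rows 32-39 [x1,x2,x3,x4=0100]: 00110000  (ones: 2)
  rows 40-47 [x1,x2,x3,x4=0101]: 00110000  (ones: 2)
  rows 48-55 [x1,x2,x3,x4=0110]: 00110000  (ones: 2)
  rows 56-63 [x1,x2,x3,x4=0111]: 00110000  (ones: 2)
  rows 64-71 [x1,x2,x3,x4=1000]: 00111100  (ones: 4)
  rows 72-79 [x1,x2,x3,x4=1001]: 00111100  (ones: 4)
  rows 80-87 [x1,x2,x3,x4=1010]: 00111100  (ones: 4)
  rows 88-95 [x1,x2,x3,x4=1011]: 00111100  (ones: 4)
  rows 96-103 [x1,x2,x3,x4=1100]: 00111100  (ones: 4)
  rows 104-111 [x1,x2,x3,x4=1101]: 00111100  (ones: 4)
  rows 112-119 [x1,x2,x3,x4=1110]: 00111100  (ones: 4)
  rows 120-127 [x1,x2,x3,x4=1111]: 00111100  (ones: 4)
Count of 1-rows = 2+2+2+2+2+2+2+2+4+4+4+4+4+4+4+4 = 48

48


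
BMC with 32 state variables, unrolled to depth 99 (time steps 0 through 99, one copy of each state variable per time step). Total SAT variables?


BMC unrolls to depth k, creating one copy of each state var for steps 0..k.
Step count = 99 + 1 = 100 (steps 0 through 99)
Vars per step = 32
Total = 32 * 100 = 3200

3200


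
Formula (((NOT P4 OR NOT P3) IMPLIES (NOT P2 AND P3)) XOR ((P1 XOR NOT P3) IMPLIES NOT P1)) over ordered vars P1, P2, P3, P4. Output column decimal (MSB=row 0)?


Formula: (((NOT P4 OR NOT P3) IMPLIES (NOT P2 AND P3)) XOR ((P1 XOR NOT P3) IMPLIES NOT P1)) over P1, P2, P3, P4 (16 rows)
Evaluate each row (bits = P1,P2,P3,P4, MSB first):
  row 0 [0000]: (((NOT 0 OR NOT 0) IMPLIES (NOT 0 AND 0)) XOR ((0 XOR NOT 0) IMPLIES NOT 0)) -> 1
  row 1 [0001]: (((NOT 1 OR NOT 0) IMPLIES (NOT 0 AND 0)) XOR ((0 XOR NOT 0) IMPLIES NOT 0)) -> 1
  row 2 [0010]: (((NOT 0 OR NOT 1) IMPLIES (NOT 0 AND 1)) XOR ((0 XOR NOT 1) IMPLIES NOT 0)) -> 0
  row 3 [0011]: (((NOT 1 OR NOT 1) IMPLIES (NOT 0 AND 1)) XOR ((0 XOR NOT 1) IMPLIES NOT 0)) -> 0
  row 4 [0100]: (((NOT 0 OR NOT 0) IMPLIES (NOT 1 AND 0)) XOR ((0 XOR NOT 0) IMPLIES NOT 0)) -> 1
  row 5 [0101]: (((NOT 1 OR NOT 0) IMPLIES (NOT 1 AND 0)) XOR ((0 XOR NOT 0) IMPLIES NOT 0)) -> 1
  row 6 [0110]: (((NOT 0 OR NOT 1) IMPLIES (NOT 1 AND 1)) XOR ((0 XOR NOT 1) IMPLIES NOT 0)) -> 1
  row 7 [0111]: (((NOT 1 OR NOT 1) IMPLIES (NOT 1 AND 1)) XOR ((0 XOR NOT 1) IMPLIES NOT 0)) -> 0
  row 8 [1000]: (((NOT 0 OR NOT 0) IMPLIES (NOT 0 AND 0)) XOR ((1 XOR NOT 0) IMPLIES NOT 1)) -> 1
  row 9 [1001]: (((NOT 1 OR NOT 0) IMPLIES (NOT 0 AND 0)) XOR ((1 XOR NOT 0) IMPLIES NOT 1)) -> 1
  row 10 [1010]: (((NOT 0 OR NOT 1) IMPLIES (NOT 0 AND 1)) XOR ((1 XOR NOT 1) IMPLIES NOT 1)) -> 1
  row 11 [1011]: (((NOT 1 OR NOT 1) IMPLIES (NOT 0 AND 1)) XOR ((1 XOR NOT 1) IMPLIES NOT 1)) -> 1
  row 12 [1100]: (((NOT 0 OR NOT 0) IMPLIES (NOT 1 AND 0)) XOR ((1 XOR NOT 0) IMPLIES NOT 1)) -> 1
  row 13 [1101]: (((NOT 1 OR NOT 0) IMPLIES (NOT 1 AND 0)) XOR ((1 XOR NOT 0) IMPLIES NOT 1)) -> 1
  row 14 [1110]: (((NOT 0 OR NOT 1) IMPLIES (NOT 1 AND 1)) XOR ((1 XOR NOT 1) IMPLIES NOT 1)) -> 0
  row 15 [1111]: (((NOT 1 OR NOT 1) IMPLIES (NOT 1 AND 1)) XOR ((1 XOR NOT 1) IMPLIES NOT 1)) -> 1
Full result column, 4 rows per line (P1,P2 fixed per line; P3,P4 runs 00..11 left to right):
  rows 0-3 [P1,P2=00]: 1100  = hex C
  rows 4-7 [P1,P2=01]: 1110  = hex E
  rows 8-11 [P1,P2=10]: 1111  = hex F
  rows 12-15 [P1,P2=11]: 1101  = hex D
Output column (row 0 .. row 15) = 1100111011111101
Output column grouped in 4s = 1100 1110 1111 1101 = 0xCEFD
Convert to decimal digit by digit (value = value*16 + digit):
  C -> 12
  12*16 + 14 (E) = 206
  206*16 + 15 (F) = 3311
  3311*16 + 13 (D) = 52989
Decimal = 52989

52989


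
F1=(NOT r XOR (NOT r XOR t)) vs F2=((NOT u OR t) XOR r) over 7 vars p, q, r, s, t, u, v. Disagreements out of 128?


F1 = (NOT r XOR (NOT r XOR t))
F2 = ((NOT u OR t) XOR r)
Evaluate both on each of 128 rows (bits = p,q,r,s,t,u,v):
  row 0 [0000000]: F1=0 F2=1 (differ) -> 1
  row 1 [0000001]: F1=0 F2=1 (differ) -> 1
  row 2 [0000010]: F1=0 F2=0 -> 0
  row 3 [0000011]: F1=0 F2=0 -> 0
  row 4 [0000100]: F1=1 F2=1 -> 0
  (every remaining row is evaluated the same way; all 128 results are listed next)
Full result column, 8 rows per line (p,q,r,s fixed per line; t,u,v runs 000..111 left to right):
  rows 0-7 [p,q,r,s=0000]: 11000000  (ones: 2)
  rows 8-15 [p,q,r,s=0001]: 11000000  (ones: 2)
  rows 16-23 [p,q,r,s=0010]: 00111111  (ones: 6)
  rows 24-31 [p,q,r,s=0011]: 00111111  (ones: 6)
  rows 32-39 [p,q,r,s=0100]: 11000000  (ones: 2)
  rows 40-47 [p,q,r,s=0101]: 11000000  (ones: 2)
  rows 48-55 [p,q,r,s=0110]: 00111111  (ones: 6)
  rows 56-63 [p,q,r,s=0111]: 00111111  (ones: 6)
  rows 64-71 [p,q,r,s=1000]: 11000000  (ones: 2)
  rows 72-79 [p,q,r,s=1001]: 11000000  (ones: 2)
  rows 80-87 [p,q,r,s=1010]: 00111111  (ones: 6)
  rows 88-95 [p,q,r,s=1011]: 00111111  (ones: 6)
  rows 96-103 [p,q,r,s=1100]: 11000000  (ones: 2)
  rows 104-111 [p,q,r,s=1101]: 11000000  (ones: 2)
  rows 112-119 [p,q,r,s=1110]: 00111111  (ones: 6)
  rows 120-127 [p,q,r,s=1111]: 00111111  (ones: 6)
Disagreements = 2+2+6+6+2+2+6+6+2+2+6+6+2+2+6+6 = 64

64


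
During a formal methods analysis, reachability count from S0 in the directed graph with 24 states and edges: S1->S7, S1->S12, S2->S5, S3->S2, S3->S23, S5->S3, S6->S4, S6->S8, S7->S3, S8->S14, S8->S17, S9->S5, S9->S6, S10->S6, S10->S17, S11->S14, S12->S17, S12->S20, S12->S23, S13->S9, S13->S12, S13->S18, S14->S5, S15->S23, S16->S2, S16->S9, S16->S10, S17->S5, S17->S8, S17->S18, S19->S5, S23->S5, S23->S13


BFS from S0:
  layer 0: {S0}
Reachable set: {S0}
Count = 1

1


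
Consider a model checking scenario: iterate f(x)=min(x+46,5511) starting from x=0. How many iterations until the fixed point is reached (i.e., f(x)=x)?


Step 1: x=0, cap=5511, increment=46
Step 2: x grows by 46 each step until capped at 5511; fixed point is x=5511
Step 3: iterations = ceil(5511/46) = 120

120


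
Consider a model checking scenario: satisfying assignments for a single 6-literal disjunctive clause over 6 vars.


Step 1: Total=2^6=64
Step 2: Unsat when all 6 false: 2^0=1
Step 3: Sat=64-1=63

63


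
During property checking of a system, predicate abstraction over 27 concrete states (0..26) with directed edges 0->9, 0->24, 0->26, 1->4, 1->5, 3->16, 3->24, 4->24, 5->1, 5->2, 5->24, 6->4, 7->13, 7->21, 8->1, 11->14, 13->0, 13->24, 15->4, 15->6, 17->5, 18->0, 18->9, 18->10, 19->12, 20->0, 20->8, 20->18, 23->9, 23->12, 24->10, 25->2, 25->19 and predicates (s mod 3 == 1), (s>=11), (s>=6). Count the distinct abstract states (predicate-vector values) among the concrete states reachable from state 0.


BFS from 0:
Concrete reachable: {0, 9, 10, 24, 26}
Abstract via predicates (s mod 3 == 1), (s>=11), (s>=6):
  (0,0,0) <- {0}
  (0,0,1) <- {9}
  (0,1,1) <- {24, 26}
  (1,0,1) <- {10}
Distinct abstract states = 4

4


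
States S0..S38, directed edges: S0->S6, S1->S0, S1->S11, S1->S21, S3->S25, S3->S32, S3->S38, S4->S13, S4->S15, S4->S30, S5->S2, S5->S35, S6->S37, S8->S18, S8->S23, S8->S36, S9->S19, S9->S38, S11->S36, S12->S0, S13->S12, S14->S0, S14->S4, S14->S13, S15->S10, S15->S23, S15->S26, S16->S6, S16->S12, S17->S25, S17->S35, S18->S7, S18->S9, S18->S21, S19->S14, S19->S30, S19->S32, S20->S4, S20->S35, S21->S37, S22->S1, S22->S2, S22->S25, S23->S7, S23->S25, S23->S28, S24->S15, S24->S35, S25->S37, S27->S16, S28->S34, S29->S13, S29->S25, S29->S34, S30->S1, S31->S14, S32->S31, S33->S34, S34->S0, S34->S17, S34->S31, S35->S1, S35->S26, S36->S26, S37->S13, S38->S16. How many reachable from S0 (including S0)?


BFS from S0:
  layer 0: {S0}
  layer 1: {S6}
  layer 2: {S37}
  layer 3: {S13}
  layer 4: {S12}
Reachable set: {S0, S6, S12, S13, S37}
Count = 5

5


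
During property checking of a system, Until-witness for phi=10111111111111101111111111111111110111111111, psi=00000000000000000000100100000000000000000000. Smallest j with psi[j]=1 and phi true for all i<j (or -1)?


(phi U psi) at 0: need smallest j with psi[j]=1 and phi[i]=1 for all i in [0,j).
Scan from step 0:
  step 0: phi=1, psi=0 -> continue
  step 1: phi=0 -> phi-prefix broken from here
  step 20: psi=1 but phi already failed -> not a witness
  step 23: psi=1 but phi already failed -> not a witness
  end of trace: no witness -> -1
Witness step = -1

-1


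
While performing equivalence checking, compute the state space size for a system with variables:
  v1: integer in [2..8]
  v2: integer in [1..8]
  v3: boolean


State space = product of domain sizes of all variables.
Domain sizes:
  v1 (integer in [2..8]): 7
  v2 (integer in [1..8]): 8
  v3 (boolean): 2
Product = 7 * 8 * 2 = 112

112


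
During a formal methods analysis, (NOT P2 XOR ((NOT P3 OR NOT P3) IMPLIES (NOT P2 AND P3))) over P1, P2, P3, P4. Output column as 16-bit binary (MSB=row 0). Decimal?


Formula: (NOT P2 XOR ((NOT P3 OR NOT P3) IMPLIES (NOT P2 AND P3))) over P1, P2, P3, P4 (16 rows)
Evaluate each row (bits = P1,P2,P3,P4, MSB first):
  row 0 [0000]: (NOT 0 XOR ((NOT 0 OR NOT 0) IMPLIES (NOT 0 AND 0))) -> 1
  row 1 [0001]: (NOT 0 XOR ((NOT 0 OR NOT 0) IMPLIES (NOT 0 AND 0))) -> 1
  row 2 [0010]: (NOT 0 XOR ((NOT 1 OR NOT 1) IMPLIES (NOT 0 AND 1))) -> 0
  row 3 [0011]: (NOT 0 XOR ((NOT 1 OR NOT 1) IMPLIES (NOT 0 AND 1))) -> 0
  row 4 [0100]: (NOT 1 XOR ((NOT 0 OR NOT 0) IMPLIES (NOT 1 AND 0))) -> 0
  row 5 [0101]: (NOT 1 XOR ((NOT 0 OR NOT 0) IMPLIES (NOT 1 AND 0))) -> 0
  row 6 [0110]: (NOT 1 XOR ((NOT 1 OR NOT 1) IMPLIES (NOT 1 AND 1))) -> 1
  row 7 [0111]: (NOT 1 XOR ((NOT 1 OR NOT 1) IMPLIES (NOT 1 AND 1))) -> 1
  row 8 [1000]: (NOT 0 XOR ((NOT 0 OR NOT 0) IMPLIES (NOT 0 AND 0))) -> 1
  row 9 [1001]: (NOT 0 XOR ((NOT 0 OR NOT 0) IMPLIES (NOT 0 AND 0))) -> 1
  row 10 [1010]: (NOT 0 XOR ((NOT 1 OR NOT 1) IMPLIES (NOT 0 AND 1))) -> 0
  row 11 [1011]: (NOT 0 XOR ((NOT 1 OR NOT 1) IMPLIES (NOT 0 AND 1))) -> 0
  row 12 [1100]: (NOT 1 XOR ((NOT 0 OR NOT 0) IMPLIES (NOT 1 AND 0))) -> 0
  row 13 [1101]: (NOT 1 XOR ((NOT 0 OR NOT 0) IMPLIES (NOT 1 AND 0))) -> 0
  row 14 [1110]: (NOT 1 XOR ((NOT 1 OR NOT 1) IMPLIES (NOT 1 AND 1))) -> 1
  row 15 [1111]: (NOT 1 XOR ((NOT 1 OR NOT 1) IMPLIES (NOT 1 AND 1))) -> 1
Full result column, 4 rows per line (P1,P2 fixed per line; P3,P4 runs 00..11 left to right):
  rows 0-3 [P1,P2=00]: 1100  = hex C
  rows 4-7 [P1,P2=01]: 0011  = hex 3
  rows 8-11 [P1,P2=10]: 1100  = hex C
  rows 12-15 [P1,P2=11]: 0011  = hex 3
Output column (row 0 .. row 15) = 1100001111000011
Output column grouped in 4s = 1100 0011 1100 0011 = 0xC3C3
Convert to decimal digit by digit (value = value*16 + digit):
  C -> 12
  12*16 + 3 = 195
  195*16 + 12 (C) = 3132
  3132*16 + 3 = 50115
Decimal = 50115

50115


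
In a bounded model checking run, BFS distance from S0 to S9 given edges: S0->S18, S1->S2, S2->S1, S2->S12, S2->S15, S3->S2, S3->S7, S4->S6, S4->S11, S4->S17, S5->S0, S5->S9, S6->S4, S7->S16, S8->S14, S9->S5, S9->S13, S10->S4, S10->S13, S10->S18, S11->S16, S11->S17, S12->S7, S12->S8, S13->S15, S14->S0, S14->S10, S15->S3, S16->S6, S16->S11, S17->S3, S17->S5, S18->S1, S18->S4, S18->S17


BFS layer-by-layer from S0:
  dist 0: {S0}
  dist 1: {S18}
  dist 2: {S1, S4, S17}
  dist 3: {S2, S3, S5, S6, S11}
  dist 4: {S7, S9, S12, S15, S16}
  -> S9 reached at distance 4
Shortest path length = 4

4


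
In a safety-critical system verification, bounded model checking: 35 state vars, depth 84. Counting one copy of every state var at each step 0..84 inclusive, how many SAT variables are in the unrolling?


BMC unrolls to depth k, creating one copy of each state var for steps 0..k.
Step count = 84 + 1 = 85 (steps 0 through 84)
Vars per step = 35
Total = 35 * 85 = 2975

2975


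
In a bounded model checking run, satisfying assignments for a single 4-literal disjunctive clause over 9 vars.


Step 1: Total=2^9=512
Step 2: Unsat when all 4 false: 2^5=32
Step 3: Sat=512-32=480

480


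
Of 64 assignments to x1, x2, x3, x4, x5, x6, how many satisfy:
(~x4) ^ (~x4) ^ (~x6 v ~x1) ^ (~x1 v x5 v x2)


CNF with 4 clauses over 6 vars (64 assignments).
An assignment satisfies CNF iff every clause has >=1 true literal.
Check each row (bits = x1,x2,x3,x4,x5,x6; clause T/F shown):
  row 0 [000000]: clauses=TTTT -> 1
  row 1 [000001]: clauses=TTTT -> 1
  row 2 [000010]: clauses=TTTT -> 1
  row 3 [000011]: clauses=TTTT -> 1
  row 4 [000100]: clauses=FFTT -> 0
  (every remaining row is evaluated the same way; all 64 results are listed next)
Full result column, 8 rows per line (x1,x2,x3 fixed per line; x4,x5,x6 runs 000..111 left to right):
  rows 0-7 [x1,x2,x3=000]: 11110000  (ones: 4)
  rows 8-15 [x1,x2,x3=001]: 11110000  (ones: 4)
  rows 16-23 [x1,x2,x3=010]: 11110000  (ones: 4)
  rows 24-31 [x1,x2,x3=011]: 11110000  (ones: 4)
  rows 32-39 [x1,x2,x3=100]: 00100000  (ones: 1)
  rows 40-47 [x1,x2,x3=101]: 00100000  (ones: 1)
  rows 48-55 [x1,x2,x3=110]: 10100000  (ones: 2)
  rows 56-63 [x1,x2,x3=111]: 10100000  (ones: 2)
Satisfying assignments = 4+4+4+4+1+1+2+2 = 22

22


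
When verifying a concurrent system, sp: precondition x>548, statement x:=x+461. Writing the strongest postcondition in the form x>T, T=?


Formula: sp(P, x:=E) = exists old_x. (x = E[old_x/x]) AND P[old_x/x] (old_x is the value of x before the assignment; eliminate old_x by solving x = E[old_x/x] for old_x)
Step 1: Precondition P: x>548, i.e. old_x > 548
Step 2: Assignment gives x = old_x + 461, so old_x = x - 461
Step 3: Substitute into P: x - 461 > 548
Step 4: Simplify: x > 548+461 = 1009

1009


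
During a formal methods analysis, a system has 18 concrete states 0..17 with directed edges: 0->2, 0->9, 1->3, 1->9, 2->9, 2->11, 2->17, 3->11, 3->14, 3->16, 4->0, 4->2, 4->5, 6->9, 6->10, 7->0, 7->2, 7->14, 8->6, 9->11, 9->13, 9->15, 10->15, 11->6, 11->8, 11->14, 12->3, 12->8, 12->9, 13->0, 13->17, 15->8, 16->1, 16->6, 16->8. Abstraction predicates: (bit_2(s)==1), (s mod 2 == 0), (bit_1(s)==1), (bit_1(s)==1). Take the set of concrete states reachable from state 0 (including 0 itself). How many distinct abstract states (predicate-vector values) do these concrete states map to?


BFS from 0:
Concrete reachable: {0, 2, 6, 8, 9, 10, 11, 13, 14, 15, 17}
Abstract via predicates (bit_2(s)==1), (s mod 2 == 0), (bit_1(s)==1), (bit_1(s)==1):
  (0,0,0,0) <- {9, 17}
  (0,0,1,1) <- {11}
  (0,1,0,0) <- {0, 8}
  (0,1,1,1) <- {2, 10}
  (1,0,0,0) <- {13}
  (1,0,1,1) <- {15}
  (1,1,1,1) <- {6, 14}
Distinct abstract states = 7

7


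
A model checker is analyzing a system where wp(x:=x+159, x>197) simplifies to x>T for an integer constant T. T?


Formula: wp(x:=E, P) = P[E/x] (substitute E for x in postcondition)
Step 1: Postcondition: x>197
Step 2: Substitute x+159 for x: x+159>197
Step 3: Solve for x: x > 197-159 = 38

38


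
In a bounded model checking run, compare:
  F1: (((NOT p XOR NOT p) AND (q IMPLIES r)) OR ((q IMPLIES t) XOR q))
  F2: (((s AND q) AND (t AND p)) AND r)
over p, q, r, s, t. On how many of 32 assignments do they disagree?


F1 = (((NOT p XOR NOT p) AND (q IMPLIES r)) OR ((q IMPLIES t) XOR q))
F2 = (((s AND q) AND (t AND p)) AND r)
Evaluate both on each of 32 rows (bits = p,q,r,s,t):
  row 0 [00000]: F1=1 F2=0 (differ) -> 1
  row 1 [00001]: F1=1 F2=0 (differ) -> 1
  row 2 [00010]: F1=1 F2=0 (differ) -> 1
  row 3 [00011]: F1=1 F2=0 (differ) -> 1
  row 4 [00100]: F1=1 F2=0 (differ) -> 1
  row 5 [00101]: F1=1 F2=0 (differ) -> 1
  row 6 [00110]: F1=1 F2=0 (differ) -> 1
  row 7 [00111]: F1=1 F2=0 (differ) -> 1
  row 8 [01000]: F1=1 F2=0 (differ) -> 1
  row 9 [01001]: F1=0 F2=0 -> 0
  row 10 [01010]: F1=1 F2=0 (differ) -> 1
  row 11 [01011]: F1=0 F2=0 -> 0
  row 12 [01100]: F1=1 F2=0 (differ) -> 1
  row 13 [01101]: F1=0 F2=0 -> 0
  row 14 [01110]: F1=1 F2=0 (differ) -> 1
  row 15 [01111]: F1=0 F2=0 -> 0
  row 16 [10000]: F1=1 F2=0 (differ) -> 1
  row 17 [10001]: F1=1 F2=0 (differ) -> 1
  row 18 [10010]: F1=1 F2=0 (differ) -> 1
  row 19 [10011]: F1=1 F2=0 (differ) -> 1
  row 20 [10100]: F1=1 F2=0 (differ) -> 1
  row 21 [10101]: F1=1 F2=0 (differ) -> 1
  row 22 [10110]: F1=1 F2=0 (differ) -> 1
  row 23 [10111]: F1=1 F2=0 (differ) -> 1
  row 24 [11000]: F1=1 F2=0 (differ) -> 1
  row 25 [11001]: F1=0 F2=0 -> 0
  row 26 [11010]: F1=1 F2=0 (differ) -> 1
  row 27 [11011]: F1=0 F2=0 -> 0
  row 28 [11100]: F1=1 F2=0 (differ) -> 1
  row 29 [11101]: F1=0 F2=0 -> 0
  row 30 [11110]: F1=1 F2=0 (differ) -> 1
  row 31 [11111]: F1=0 F2=1 (differ) -> 1
Full result column, 8 rows per line (p,q fixed per line; r,s,t runs 000..111 left to right):
  rows 0-7 [p,q=00]: 11111111  (ones: 8)
  rows 8-15 [p,q=01]: 10101010  (ones: 4)
  rows 16-23 [p,q=10]: 11111111  (ones: 8)
  rows 24-31 [p,q=11]: 10101011  (ones: 5)
Disagreements = 8+4+8+5 = 25

25


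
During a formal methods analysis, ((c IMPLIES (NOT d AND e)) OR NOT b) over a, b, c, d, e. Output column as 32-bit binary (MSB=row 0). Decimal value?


Formula: ((c IMPLIES (NOT d AND e)) OR NOT b) over a, b, c, d, e (32 rows)
Evaluate each row (bits = a,b,c,d,e, MSB first):
  row 0 [00000]: ((0 IMPLIES (NOT 0 AND 0)) OR NOT 0) -> 1
  row 1 [00001]: ((0 IMPLIES (NOT 0 AND 1)) OR NOT 0) -> 1
  row 2 [00010]: ((0 IMPLIES (NOT 1 AND 0)) OR NOT 0) -> 1
  row 3 [00011]: ((0 IMPLIES (NOT 1 AND 1)) OR NOT 0) -> 1
  row 4 [00100]: ((1 IMPLIES (NOT 0 AND 0)) OR NOT 0) -> 1
  row 5 [00101]: ((1 IMPLIES (NOT 0 AND 1)) OR NOT 0) -> 1
  row 6 [00110]: ((1 IMPLIES (NOT 1 AND 0)) OR NOT 0) -> 1
  row 7 [00111]: ((1 IMPLIES (NOT 1 AND 1)) OR NOT 0) -> 1
  row 8 [01000]: ((0 IMPLIES (NOT 0 AND 0)) OR NOT 1) -> 1
  row 9 [01001]: ((0 IMPLIES (NOT 0 AND 1)) OR NOT 1) -> 1
  row 10 [01010]: ((0 IMPLIES (NOT 1 AND 0)) OR NOT 1) -> 1
  row 11 [01011]: ((0 IMPLIES (NOT 1 AND 1)) OR NOT 1) -> 1
  row 12 [01100]: ((1 IMPLIES (NOT 0 AND 0)) OR NOT 1) -> 0
  row 13 [01101]: ((1 IMPLIES (NOT 0 AND 1)) OR NOT 1) -> 1
  row 14 [01110]: ((1 IMPLIES (NOT 1 AND 0)) OR NOT 1) -> 0
  row 15 [01111]: ((1 IMPLIES (NOT 1 AND 1)) OR NOT 1) -> 0
  row 16 [10000]: ((0 IMPLIES (NOT 0 AND 0)) OR NOT 0) -> 1
  row 17 [10001]: ((0 IMPLIES (NOT 0 AND 1)) OR NOT 0) -> 1
  row 18 [10010]: ((0 IMPLIES (NOT 1 AND 0)) OR NOT 0) -> 1
  row 19 [10011]: ((0 IMPLIES (NOT 1 AND 1)) OR NOT 0) -> 1
  row 20 [10100]: ((1 IMPLIES (NOT 0 AND 0)) OR NOT 0) -> 1
  row 21 [10101]: ((1 IMPLIES (NOT 0 AND 1)) OR NOT 0) -> 1
  row 22 [10110]: ((1 IMPLIES (NOT 1 AND 0)) OR NOT 0) -> 1
  row 23 [10111]: ((1 IMPLIES (NOT 1 AND 1)) OR NOT 0) -> 1
  row 24 [11000]: ((0 IMPLIES (NOT 0 AND 0)) OR NOT 1) -> 1
  row 25 [11001]: ((0 IMPLIES (NOT 0 AND 1)) OR NOT 1) -> 1
  row 26 [11010]: ((0 IMPLIES (NOT 1 AND 0)) OR NOT 1) -> 1
  row 27 [11011]: ((0 IMPLIES (NOT 1 AND 1)) OR NOT 1) -> 1
  row 28 [11100]: ((1 IMPLIES (NOT 0 AND 0)) OR NOT 1) -> 0
  row 29 [11101]: ((1 IMPLIES (NOT 0 AND 1)) OR NOT 1) -> 1
  row 30 [11110]: ((1 IMPLIES (NOT 1 AND 0)) OR NOT 1) -> 0
  row 31 [11111]: ((1 IMPLIES (NOT 1 AND 1)) OR NOT 1) -> 0
Full result column, 4 rows per line (a,b,c fixed per line; d,e runs 00..11 left to right):
  rows 0-3 [a,b,c=000]: 1111  = hex F
  rows 4-7 [a,b,c=001]: 1111  = hex F
  rows 8-11 [a,b,c=010]: 1111  = hex F
  rows 12-15 [a,b,c=011]: 0100  = hex 4
  rows 16-19 [a,b,c=100]: 1111  = hex F
  rows 20-23 [a,b,c=101]: 1111  = hex F
  rows 24-27 [a,b,c=110]: 1111  = hex F
  rows 28-31 [a,b,c=111]: 0100  = hex 4
Output column (row 0 .. row 31) = 11111111111101001111111111110100
Output column grouped in 4s = 1111 1111 1111 0100 1111 1111 1111 0100 = 0xFFF4FFF4
Convert to decimal digit by digit (value = value*16 + digit):
  F -> 15
  15*16 + 15 (F) = 255
  255*16 + 15 (F) = 4095
  4095*16 + 4 = 65524
  65524*16 + 15 (F) = 1048399
  1048399*16 + 15 (F) = 16774399
  16774399*16 + 15 (F) = 268390399
  268390399*16 + 4 = 4294246388
Decimal = 4294246388

4294246388
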